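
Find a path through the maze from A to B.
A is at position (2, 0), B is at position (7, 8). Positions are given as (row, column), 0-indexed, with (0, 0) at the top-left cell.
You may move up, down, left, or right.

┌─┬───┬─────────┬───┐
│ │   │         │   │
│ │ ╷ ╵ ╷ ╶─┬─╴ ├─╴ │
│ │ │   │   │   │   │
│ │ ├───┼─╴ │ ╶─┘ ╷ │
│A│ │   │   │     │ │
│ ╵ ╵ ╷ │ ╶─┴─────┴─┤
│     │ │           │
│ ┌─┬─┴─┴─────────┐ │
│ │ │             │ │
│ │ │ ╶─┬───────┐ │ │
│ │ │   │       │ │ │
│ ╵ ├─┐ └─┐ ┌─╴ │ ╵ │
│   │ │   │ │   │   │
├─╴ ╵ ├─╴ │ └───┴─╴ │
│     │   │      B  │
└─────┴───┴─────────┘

Finding the shortest path from (2, 0) to (7, 8):
Path length: 25 steps
Directions: down → right → up → up → up → right → down → right → up → right → down → right → down → left → down → right → right → right → right → right → down → down → down → down → left

Solution:

┌─┬───┬─────────┬───┐
│ │↱ ↓│↱ ↓      │   │
│ │ ╷ ╵ ╷ ╶─┬─╴ ├─╴ │
│ │↑│↳ ↑│↳ ↓│   │   │
│ │ ├───┼─╴ │ ╶─┘ ╷ │
│A│↑│   │↓ ↲│     │ │
│ ╵ ╵ ╷ │ ╶─┴─────┴─┤
│↳ ↑  │ │↳ → → → → ↓│
│ ┌─┬─┴─┴─────────┐ │
│ │ │             │↓│
│ │ │ ╶─┬───────┐ │ │
│ │ │   │       │ │↓│
│ ╵ ├─┐ └─┐ ┌─╴ │ ╵ │
│   │ │   │ │   │  ↓│
├─╴ ╵ ├─╴ │ └───┴─╴ │
│     │   │      B ↲│
└─────┴───┴─────────┘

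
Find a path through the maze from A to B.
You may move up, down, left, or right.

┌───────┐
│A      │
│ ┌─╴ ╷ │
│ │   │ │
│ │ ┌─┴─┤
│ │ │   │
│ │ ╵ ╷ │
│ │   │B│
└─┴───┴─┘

Finding the shortest path through the maze:
Path length: 10 steps
Directions: right → right → down → left → down → down → right → up → right → down

Solution:

┌───────┐
│A → ↓  │
│ ┌─╴ ╷ │
│ │↓ ↲│ │
│ │ ┌─┴─┤
│ │↓│↱ ↓│
│ │ ╵ ╷ │
│ │↳ ↑│B│
└─┴───┴─┘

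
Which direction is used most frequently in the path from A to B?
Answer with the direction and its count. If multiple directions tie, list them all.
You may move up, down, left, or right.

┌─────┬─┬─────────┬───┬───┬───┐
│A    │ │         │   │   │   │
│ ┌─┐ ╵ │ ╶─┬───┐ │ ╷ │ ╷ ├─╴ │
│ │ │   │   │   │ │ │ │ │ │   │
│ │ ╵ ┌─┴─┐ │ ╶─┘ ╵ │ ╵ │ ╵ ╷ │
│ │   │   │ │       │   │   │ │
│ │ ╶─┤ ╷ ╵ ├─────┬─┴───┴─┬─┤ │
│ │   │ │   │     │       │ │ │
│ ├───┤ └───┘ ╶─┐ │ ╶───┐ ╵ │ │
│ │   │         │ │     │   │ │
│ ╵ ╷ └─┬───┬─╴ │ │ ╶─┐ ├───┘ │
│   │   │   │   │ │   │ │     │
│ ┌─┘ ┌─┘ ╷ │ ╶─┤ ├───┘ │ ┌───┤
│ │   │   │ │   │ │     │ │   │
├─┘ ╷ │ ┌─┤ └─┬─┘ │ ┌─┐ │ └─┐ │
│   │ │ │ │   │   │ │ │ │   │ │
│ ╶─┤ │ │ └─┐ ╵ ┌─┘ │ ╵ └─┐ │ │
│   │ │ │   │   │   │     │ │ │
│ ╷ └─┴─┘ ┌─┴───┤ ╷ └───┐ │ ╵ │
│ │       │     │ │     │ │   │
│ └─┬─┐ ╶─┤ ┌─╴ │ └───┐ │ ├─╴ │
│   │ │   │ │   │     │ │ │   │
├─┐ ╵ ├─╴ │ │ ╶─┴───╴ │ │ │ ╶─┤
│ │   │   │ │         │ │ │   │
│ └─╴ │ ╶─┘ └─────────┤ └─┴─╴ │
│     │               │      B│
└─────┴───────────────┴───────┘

Directions: down, down, down, down, down, right, up, right, down, down, left, down, left, down, right, down, right, right, down, right, down, left, down, right, right, up, up, up, right, right, down, left, down, right, right, right, right, up, left, left, up, up, right, down, right, right, down, down, down, right, right, right
Counts: {'down': 19, 'right': 20, 'up': 7, 'left': 6}
Most common: right (20 times)

Solution:

┌─────┬─┬─────────┬───┬───┬───┐
│A    │ │         │   │   │   │
│ ┌─┐ ╵ │ ╶─┬───┐ │ ╷ │ ╷ ├─╴ │
│↓│ │   │   │   │ │ │ │ │ │   │
│ │ ╵ ┌─┴─┐ │ ╶─┘ ╵ │ ╵ │ ╵ ╷ │
│↓│   │   │ │       │   │   │ │
│ │ ╶─┤ ╷ ╵ ├─────┬─┴───┴─┬─┤ │
│↓│   │ │   │     │       │ │ │
│ ├───┤ └───┘ ╶─┐ │ ╶───┐ ╵ │ │
│↓│↱ ↓│         │ │     │   │ │
│ ╵ ╷ └─┬───┬─╴ │ │ ╶─┐ ├───┘ │
│↳ ↑│↓  │   │   │ │   │ │     │
│ ┌─┘ ┌─┘ ╷ │ ╶─┤ ├───┘ │ ┌───┤
│ │↓ ↲│   │ │   │ │     │ │   │
├─┘ ╷ │ ┌─┤ └─┬─┘ │ ┌─┐ │ └─┐ │
│↓ ↲│ │ │ │   │   │ │ │ │   │ │
│ ╶─┤ │ │ └─┐ ╵ ┌─┘ │ ╵ └─┐ │ │
│↳ ↓│ │ │   │   │↱ ↓│     │ │ │
│ ╷ └─┴─┘ ┌─┴───┤ ╷ └───┐ │ ╵ │
│ │↳ → ↓  │↱ → ↓│↑│↳ → ↓│ │   │
│ └─┬─┐ ╶─┤ ┌─╴ │ └───┐ │ ├─╴ │
│   │ │↳ ↓│↑│↓ ↲│↑ ← ↰│↓│ │   │
├─┐ ╵ ├─╴ │ │ ╶─┴───╴ │ │ │ ╶─┤
│ │   │↓ ↲│↑│↳ → → → ↑│↓│ │   │
│ └─╴ │ ╶─┘ └─────────┤ └─┴─╴ │
│     │↳ → ↑          │↳ → → B│
└─────┴───────────────┴───────┘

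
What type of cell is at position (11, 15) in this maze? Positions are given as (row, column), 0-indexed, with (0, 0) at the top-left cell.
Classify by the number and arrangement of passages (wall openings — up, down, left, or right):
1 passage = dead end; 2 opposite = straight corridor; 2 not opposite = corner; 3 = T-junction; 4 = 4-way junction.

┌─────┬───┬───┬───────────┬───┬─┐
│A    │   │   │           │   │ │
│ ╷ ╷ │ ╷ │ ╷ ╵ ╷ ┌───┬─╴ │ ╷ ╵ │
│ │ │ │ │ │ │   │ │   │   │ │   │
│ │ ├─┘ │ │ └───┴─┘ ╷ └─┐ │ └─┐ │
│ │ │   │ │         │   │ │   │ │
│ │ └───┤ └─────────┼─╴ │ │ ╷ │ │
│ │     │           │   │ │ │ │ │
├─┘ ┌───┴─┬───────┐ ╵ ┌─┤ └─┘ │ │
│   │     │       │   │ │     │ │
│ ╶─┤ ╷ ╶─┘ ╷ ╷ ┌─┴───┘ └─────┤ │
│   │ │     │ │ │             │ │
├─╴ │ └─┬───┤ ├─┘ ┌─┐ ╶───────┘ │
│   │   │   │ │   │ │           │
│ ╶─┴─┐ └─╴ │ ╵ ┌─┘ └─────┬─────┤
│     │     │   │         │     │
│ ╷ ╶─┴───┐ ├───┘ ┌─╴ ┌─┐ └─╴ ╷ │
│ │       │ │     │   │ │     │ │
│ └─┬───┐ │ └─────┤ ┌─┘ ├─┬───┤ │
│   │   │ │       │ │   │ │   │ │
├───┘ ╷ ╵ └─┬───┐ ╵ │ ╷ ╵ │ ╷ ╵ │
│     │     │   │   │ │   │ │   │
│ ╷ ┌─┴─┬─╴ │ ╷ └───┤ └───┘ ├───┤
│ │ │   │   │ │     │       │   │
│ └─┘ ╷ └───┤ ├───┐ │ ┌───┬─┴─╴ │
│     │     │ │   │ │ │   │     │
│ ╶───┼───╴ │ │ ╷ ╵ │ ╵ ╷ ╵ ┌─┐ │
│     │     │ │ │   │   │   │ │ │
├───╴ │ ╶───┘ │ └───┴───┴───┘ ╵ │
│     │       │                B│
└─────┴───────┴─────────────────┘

Checking cell at (11, 15):
Number of passages: 2
Cell type: corner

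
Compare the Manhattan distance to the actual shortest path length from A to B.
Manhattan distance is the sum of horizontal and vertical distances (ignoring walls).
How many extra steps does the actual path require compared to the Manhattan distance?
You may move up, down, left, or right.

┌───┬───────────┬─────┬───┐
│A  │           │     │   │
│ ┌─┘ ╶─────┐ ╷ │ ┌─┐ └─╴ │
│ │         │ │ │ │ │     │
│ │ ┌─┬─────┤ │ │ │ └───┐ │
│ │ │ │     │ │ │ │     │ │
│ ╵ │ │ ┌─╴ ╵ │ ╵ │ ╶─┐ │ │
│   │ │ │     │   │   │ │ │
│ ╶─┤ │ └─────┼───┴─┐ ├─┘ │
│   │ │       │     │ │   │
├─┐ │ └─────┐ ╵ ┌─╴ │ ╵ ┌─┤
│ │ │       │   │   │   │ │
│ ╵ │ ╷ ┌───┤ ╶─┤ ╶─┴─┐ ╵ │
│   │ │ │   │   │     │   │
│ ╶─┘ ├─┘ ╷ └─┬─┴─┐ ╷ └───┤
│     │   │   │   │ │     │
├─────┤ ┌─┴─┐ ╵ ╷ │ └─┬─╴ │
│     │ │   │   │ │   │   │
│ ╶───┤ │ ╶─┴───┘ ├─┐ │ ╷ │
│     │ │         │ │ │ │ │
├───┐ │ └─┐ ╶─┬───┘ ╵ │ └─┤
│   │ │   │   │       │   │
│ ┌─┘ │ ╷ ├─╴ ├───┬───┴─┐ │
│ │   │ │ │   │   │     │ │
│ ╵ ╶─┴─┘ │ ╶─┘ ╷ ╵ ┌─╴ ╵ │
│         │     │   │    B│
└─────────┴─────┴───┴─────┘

Manhattan distance: |12 - 0| + |12 - 0| = 24
Actual path length: 44
Extra steps: 44 - 24 = 20

Solution:

┌───┬───────────┬─────┬───┐
│A  │↱ → → → ↓  │     │   │
│ ┌─┘ ╶─────┐ ╷ │ ┌─┐ └─╴ │
│↓│↱ ↑      │↓│ │ │ │     │
│ │ ┌─┬─────┤ │ │ │ └───┐ │
│↓│↑│ │↓ ← ↰│↓│ │ │     │ │
│ ╵ │ │ ┌─╴ ╵ │ ╵ │ ╶─┐ │ │
│↳ ↑│ │↓│  ↑ ↲│   │   │ │ │
│ ╶─┤ │ └─────┼───┴─┐ ├─┘ │
│   │ │↳ → → ↓│↱ → ↓│ │   │
├─┐ │ └─────┐ ╵ ┌─╴ │ ╵ ┌─┤
│ │ │       │↳ ↑│↓ ↲│   │ │
│ ╵ │ ╷ ┌───┤ ╶─┤ ╶─┴─┐ ╵ │
│   │ │ │   │   │↳ → ↓│   │
│ ╶─┘ ├─┘ ╷ └─┬─┴─┐ ╷ └───┤
│     │   │   │   │ │↳ → ↓│
├─────┤ ┌─┴─┐ ╵ ╷ │ └─┬─╴ │
│     │ │   │   │ │   │↓ ↲│
│ ╶───┤ │ ╶─┴───┘ ├─┐ │ ╷ │
│     │ │         │ │ │↓│ │
├───┐ │ └─┐ ╶─┬───┘ ╵ │ └─┤
│   │ │   │   │       │↳ ↓│
│ ┌─┘ │ ╷ ├─╴ ├───┬───┴─┐ │
│ │   │ │ │   │   │     │↓│
│ ╵ ╶─┴─┘ │ ╶─┘ ╷ ╵ ┌─╴ ╵ │
│         │     │   │    B│
└─────────┴─────┴───┴─────┘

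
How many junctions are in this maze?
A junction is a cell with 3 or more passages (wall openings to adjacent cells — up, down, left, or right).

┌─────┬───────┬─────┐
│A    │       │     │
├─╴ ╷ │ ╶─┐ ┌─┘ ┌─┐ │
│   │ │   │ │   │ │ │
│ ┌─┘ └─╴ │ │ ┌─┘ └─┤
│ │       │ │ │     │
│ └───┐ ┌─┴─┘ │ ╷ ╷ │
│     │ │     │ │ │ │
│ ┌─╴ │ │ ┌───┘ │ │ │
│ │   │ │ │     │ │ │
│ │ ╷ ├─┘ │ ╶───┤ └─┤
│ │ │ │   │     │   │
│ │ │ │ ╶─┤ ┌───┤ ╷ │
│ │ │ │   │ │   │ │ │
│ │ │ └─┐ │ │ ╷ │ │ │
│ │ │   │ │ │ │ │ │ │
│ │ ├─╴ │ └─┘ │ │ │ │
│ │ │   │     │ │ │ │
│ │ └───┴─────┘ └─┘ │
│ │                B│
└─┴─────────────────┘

Checking each cell for number of passages:

Junctions found (3+ passages):
  (0, 1): 3 passages
  (0, 5): 3 passages
  (2, 2): 3 passages
  (2, 3): 3 passages
  (2, 8): 4 passages
  (3, 0): 3 passages
  (4, 2): 3 passages
  (5, 5): 3 passages
  (5, 8): 3 passages
  (9, 7): 3 passages
Total junctions: 10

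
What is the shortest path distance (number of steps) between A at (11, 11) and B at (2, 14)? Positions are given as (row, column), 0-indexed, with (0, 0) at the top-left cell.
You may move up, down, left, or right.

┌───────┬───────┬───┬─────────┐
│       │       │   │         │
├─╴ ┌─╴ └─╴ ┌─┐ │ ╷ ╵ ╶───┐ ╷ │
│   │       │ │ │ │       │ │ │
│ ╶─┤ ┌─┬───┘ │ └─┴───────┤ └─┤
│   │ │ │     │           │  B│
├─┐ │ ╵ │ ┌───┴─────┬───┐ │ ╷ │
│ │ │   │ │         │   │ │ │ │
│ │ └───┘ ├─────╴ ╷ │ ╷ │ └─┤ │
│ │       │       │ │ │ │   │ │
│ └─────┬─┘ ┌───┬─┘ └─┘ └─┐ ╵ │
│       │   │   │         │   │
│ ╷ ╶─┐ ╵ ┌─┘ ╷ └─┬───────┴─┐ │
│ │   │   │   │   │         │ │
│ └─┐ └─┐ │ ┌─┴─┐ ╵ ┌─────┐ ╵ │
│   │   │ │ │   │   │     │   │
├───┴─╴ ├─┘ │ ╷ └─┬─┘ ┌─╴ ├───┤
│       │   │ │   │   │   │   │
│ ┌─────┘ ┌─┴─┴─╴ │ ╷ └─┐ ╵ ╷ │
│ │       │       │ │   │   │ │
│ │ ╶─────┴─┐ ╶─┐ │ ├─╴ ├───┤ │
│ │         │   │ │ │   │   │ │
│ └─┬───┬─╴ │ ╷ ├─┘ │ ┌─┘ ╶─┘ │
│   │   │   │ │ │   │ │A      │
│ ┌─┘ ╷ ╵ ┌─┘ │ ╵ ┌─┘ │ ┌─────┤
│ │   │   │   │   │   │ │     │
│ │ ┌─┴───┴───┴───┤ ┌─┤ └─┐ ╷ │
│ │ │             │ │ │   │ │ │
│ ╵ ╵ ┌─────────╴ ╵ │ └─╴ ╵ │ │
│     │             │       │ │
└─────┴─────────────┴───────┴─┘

Finding path from (11, 11) to (2, 14):
Path: (11,11) → (11,12) → (11,13) → (11,14) → (10,14) → (9,14) → (8,14) → (8,13) → (9,13) → (9,12) → (8,12) → (7,12) → (7,11) → (7,10) → (8,10) → (9,10) → (9,11) → (10,11) → (10,10) → (11,10) → (12,10) → (12,9) → (13,9) → (14,9) → (14,8) → (13,8) → (13,7) → (13,6) → (13,5) → (13,4) → (13,3) → (13,2) → (14,2) → (14,1) → (13,1) → (12,1) → (12,2) → (11,2) → (11,3) → (12,3) → (12,4) → (11,4) → (11,5) → (10,5) → (10,4) → (10,3) → (10,2) → (10,1) → (9,1) → (9,2) → (9,3) → (9,4) → (8,4) → (8,5) → (7,5) → (6,5) → (6,6) → (5,6) → (5,7) → (6,7) → (6,8) → (7,8) → (7,9) → (6,9) → (6,10) → (6,11) → (6,12) → (6,13) → (7,13) → (7,14) → (6,14) → (5,14) → (4,14) → (3,14) → (2,14)
Distance: 74 steps

Solution:

┌───────┬───────┬───┬─────────┐
│       │       │   │         │
├─╴ ┌─╴ └─╴ ┌─┐ │ ╷ ╵ ╶───┐ ╷ │
│   │       │ │ │ │       │ │ │
│ ╶─┤ ┌─┬───┘ │ └─┴───────┤ └─┤
│   │ │ │     │           │  B│
├─┐ │ ╵ │ ┌───┴─────┬───┐ │ ╷ │
│ │ │   │ │         │   │ │ │↑│
│ │ └───┘ ├─────╴ ╷ │ ╷ │ └─┤ │
│ │       │       │ │ │ │   │↑│
│ └─────┬─┘ ┌───┬─┘ └─┘ └─┐ ╵ │
│       │   │↱ ↓│         │  ↑│
│ ╷ ╶─┐ ╵ ┌─┘ ╷ └─┬───────┴─┐ │
│ │   │   │↱ ↑│↳ ↓│↱ → → → ↓│↑│
│ └─┐ └─┐ │ ┌─┴─┐ ╵ ┌─────┐ ╵ │
│   │   │ │↑│   │↳ ↑│↓ ← ↰│↳ ↑│
├───┴─╴ ├─┘ │ ╷ └─┬─┘ ┌─╴ ├───┤
│       │↱ ↑│ │   │  ↓│  ↑│↓ ↰│
│ ┌─────┘ ┌─┴─┴─╴ │ ╷ └─┐ ╵ ╷ │
│ │↱ → → ↑│       │ │↳ ↓│↑ ↲│↑│
│ │ ╶─────┴─┐ ╶─┐ │ ├─╴ ├───┤ │
│ │↑ ← ← ← ↰│   │ │ │↓ ↲│   │↑│
│ └─┬───┬─╴ │ ╷ ├─┘ │ ┌─┘ ╶─┘ │
│   │↱ ↓│↱ ↑│ │ │   │↓│A → → ↑│
│ ┌─┘ ╷ ╵ ┌─┘ │ ╵ ┌─┘ │ ┌─────┤
│ │↱ ↑│↳ ↑│   │   │↓ ↲│ │     │
│ │ ┌─┴───┴───┴───┤ ┌─┤ └─┐ ╷ │
│ │↑│↓ ← ← ← ← ← ↰│↓│ │   │ │ │
│ ╵ ╵ ┌─────────╴ ╵ │ └─╴ ╵ │ │
│  ↑ ↲│          ↑ ↲│       │ │
└─────┴─────────────┴───────┴─┘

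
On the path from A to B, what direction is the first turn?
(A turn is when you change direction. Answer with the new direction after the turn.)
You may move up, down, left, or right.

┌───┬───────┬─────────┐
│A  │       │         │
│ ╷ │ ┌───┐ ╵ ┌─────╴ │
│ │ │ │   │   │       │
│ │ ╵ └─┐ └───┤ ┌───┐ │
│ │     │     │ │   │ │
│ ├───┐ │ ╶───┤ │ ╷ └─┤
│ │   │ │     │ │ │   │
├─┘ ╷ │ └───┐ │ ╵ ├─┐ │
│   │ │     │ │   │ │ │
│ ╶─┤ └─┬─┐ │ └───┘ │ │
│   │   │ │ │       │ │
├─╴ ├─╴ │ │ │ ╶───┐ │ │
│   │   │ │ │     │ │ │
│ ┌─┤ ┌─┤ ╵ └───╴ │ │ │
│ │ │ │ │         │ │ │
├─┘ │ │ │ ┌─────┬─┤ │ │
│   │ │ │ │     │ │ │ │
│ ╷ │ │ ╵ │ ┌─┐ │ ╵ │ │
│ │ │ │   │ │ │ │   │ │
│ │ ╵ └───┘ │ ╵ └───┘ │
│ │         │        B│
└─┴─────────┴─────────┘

Directions: right, down, down, right, up, up, right, right, right, down, right, up, right, right, right, right, down, left, left, left, down, down, down, right, up, up, right, down, right, down, down, down, down, down, down, down
First turn direction: down

Solution:

┌───┬───────┬─────────┐
│A ↓│↱ → → ↓│↱ → → → ↓│
│ ╷ │ ┌───┐ ╵ ┌─────╴ │
│ │↓│↑│   │↳ ↑│↓ ← ← ↲│
│ │ ╵ └─┐ └───┤ ┌───┐ │
│ │↳ ↑  │     │↓│↱ ↓│ │
│ ├───┐ │ ╶───┤ │ ╷ └─┤
│ │   │ │     │↓│↑│↳ ↓│
├─┘ ╷ │ └───┐ │ ╵ ├─┐ │
│   │ │     │ │↳ ↑│ │↓│
│ ╶─┤ └─┬─┐ │ └───┘ │ │
│   │   │ │ │       │↓│
├─╴ ├─╴ │ │ │ ╶───┐ │ │
│   │   │ │ │     │ │↓│
│ ┌─┤ ┌─┤ ╵ └───╴ │ │ │
│ │ │ │ │         │ │↓│
├─┘ │ │ │ ┌─────┬─┤ │ │
│   │ │ │ │     │ │ │↓│
│ ╷ │ │ ╵ │ ┌─┐ │ ╵ │ │
│ │ │ │   │ │ │ │   │↓│
│ │ ╵ └───┘ │ ╵ └───┘ │
│ │         │        B│
└─┴─────────┴─────────┘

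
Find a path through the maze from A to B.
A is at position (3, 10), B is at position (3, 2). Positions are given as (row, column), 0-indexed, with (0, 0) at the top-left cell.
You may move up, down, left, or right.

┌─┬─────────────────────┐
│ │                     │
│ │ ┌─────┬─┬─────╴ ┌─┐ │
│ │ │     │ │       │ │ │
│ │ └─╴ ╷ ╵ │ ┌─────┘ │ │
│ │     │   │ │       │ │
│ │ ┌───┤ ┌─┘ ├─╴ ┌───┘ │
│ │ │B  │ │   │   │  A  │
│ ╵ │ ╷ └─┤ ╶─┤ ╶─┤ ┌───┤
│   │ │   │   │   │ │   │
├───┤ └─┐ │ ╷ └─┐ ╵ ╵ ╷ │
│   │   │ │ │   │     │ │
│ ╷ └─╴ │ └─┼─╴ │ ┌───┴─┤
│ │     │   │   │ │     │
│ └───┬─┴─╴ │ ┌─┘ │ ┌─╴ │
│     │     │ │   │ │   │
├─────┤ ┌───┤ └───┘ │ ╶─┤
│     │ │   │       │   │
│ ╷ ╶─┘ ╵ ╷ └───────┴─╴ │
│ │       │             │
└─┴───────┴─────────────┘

Finding the shortest path from (3, 10) to (3, 2):
Path length: 54 steps
Directions: right → up → up → up → left → left → down → left → left → left → down → down → left → down → right → down → right → down → left → down → down → right → right → right → up → up → right → right → down → left → down → right → down → left → left → left → left → left → left → up → left → down → left → up → up → right → right → up → left → up → up → left → up → left

Solution:

┌─┬─────────────────────┐
│ │                ↓ ← ↰│
│ │ ┌─────┬─┬─────╴ ┌─┐ │
│ │ │     │ │↓ ← ← ↲│ │↑│
│ │ └─╴ ╷ ╵ │ ┌─────┘ │ │
│ │     │   │↓│       │↑│
│ │ ┌───┤ ┌─┘ ├─╴ ┌───┘ │
│ │ │B ↰│ │↓ ↲│   │  A ↑│
│ ╵ │ ╷ └─┤ ╶─┤ ╶─┤ ┌───┤
│   │ │↑ ↰│↳ ↓│   │ │   │
├───┤ └─┐ │ ╷ └─┐ ╵ ╵ ╷ │
│   │   │↑│ │↳ ↓│     │ │
│ ╷ └─╴ │ └─┼─╴ │ ┌───┴─┤
│ │     │↑ ↰│↓ ↲│ │↱ → ↓│
│ └───┬─┴─╴ │ ┌─┘ │ ┌─╴ │
│     │↱ → ↑│↓│   │↑│↓ ↲│
├─────┤ ┌───┤ └───┘ │ ╶─┤
│     │↑│↓ ↰│↳ → → ↑│↳ ↓│
│ ╷ ╶─┘ ╵ ╷ └───────┴─╴ │
│ │    ↑ ↲│↑ ← ← ← ← ← ↲│
└─┴───────┴─────────────┘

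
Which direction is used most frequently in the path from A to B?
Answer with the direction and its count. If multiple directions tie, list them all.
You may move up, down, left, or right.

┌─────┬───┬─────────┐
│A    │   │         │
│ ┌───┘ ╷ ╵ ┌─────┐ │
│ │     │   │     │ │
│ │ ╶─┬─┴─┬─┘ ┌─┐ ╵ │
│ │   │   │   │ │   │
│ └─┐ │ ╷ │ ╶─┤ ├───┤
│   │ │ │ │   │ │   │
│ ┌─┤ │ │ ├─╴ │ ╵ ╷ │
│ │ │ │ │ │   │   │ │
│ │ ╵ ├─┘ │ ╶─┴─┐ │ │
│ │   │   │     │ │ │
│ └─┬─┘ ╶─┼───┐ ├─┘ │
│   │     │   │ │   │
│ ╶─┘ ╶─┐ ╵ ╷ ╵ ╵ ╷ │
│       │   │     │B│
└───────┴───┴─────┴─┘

Directions: down, down, down, down, down, down, down, right, right, up, right, right, down, right, up, right, down, right, right, up, right, down
Counts: {'down': 10, 'right': 9, 'up': 3}
Most common: down (10 times)

Solution:

┌─────┬───┬─────────┐
│A    │   │         │
│ ┌───┘ ╷ ╵ ┌─────┐ │
│↓│     │   │     │ │
│ │ ╶─┬─┴─┬─┘ ┌─┐ ╵ │
│↓│   │   │   │ │   │
│ └─┐ │ ╷ │ ╶─┤ ├───┤
│↓  │ │ │ │   │ │   │
│ ┌─┤ │ │ ├─╴ │ ╵ ╷ │
│↓│ │ │ │ │   │   │ │
│ │ ╵ ├─┘ │ ╶─┴─┐ │ │
│↓│   │   │     │ │ │
│ └─┬─┘ ╶─┼───┐ ├─┘ │
│↓  │↱ → ↓│↱ ↓│ │↱ ↓│
│ ╶─┘ ╶─┐ ╵ ╷ ╵ ╵ ╷ │
│↳ → ↑  │↳ ↑│↳ → ↑│B│
└───────┴───┴─────┴─┘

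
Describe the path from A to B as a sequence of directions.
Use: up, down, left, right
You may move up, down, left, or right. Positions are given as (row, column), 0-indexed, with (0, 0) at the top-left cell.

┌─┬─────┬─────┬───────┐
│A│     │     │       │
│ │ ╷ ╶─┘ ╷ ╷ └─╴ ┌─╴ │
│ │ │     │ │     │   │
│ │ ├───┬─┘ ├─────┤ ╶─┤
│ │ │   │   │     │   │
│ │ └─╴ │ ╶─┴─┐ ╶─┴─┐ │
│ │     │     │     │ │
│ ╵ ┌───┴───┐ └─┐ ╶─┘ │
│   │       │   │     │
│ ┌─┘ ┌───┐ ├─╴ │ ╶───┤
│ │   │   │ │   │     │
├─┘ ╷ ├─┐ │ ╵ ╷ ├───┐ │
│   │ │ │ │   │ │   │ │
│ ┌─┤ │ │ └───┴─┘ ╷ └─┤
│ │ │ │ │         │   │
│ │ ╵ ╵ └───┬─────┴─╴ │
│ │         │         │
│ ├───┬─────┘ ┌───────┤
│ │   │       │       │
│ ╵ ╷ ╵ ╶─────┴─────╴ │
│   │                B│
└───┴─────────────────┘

Finding the path and converting it to directions:
Path through cells: (0,0) → (1,0) → (2,0) → (3,0) → (4,0) → (4,1) → (3,1) → (2,1) → (1,1) → (0,1) → (0,2) → (1,2) → (1,3) → (1,4) → (0,4) → (0,5) → (1,5) → (2,5) → (2,4) → (3,4) → (3,5) → (3,6) → (4,6) → (4,7) → (5,7) → (5,6) → (6,6) → (6,5) → (5,5) → (4,5) → (4,4) → (4,3) → (4,2) → (5,2) → (5,1) → (6,1) → (6,0) → (7,0) → (8,0) → (9,0) → (10,0) → (10,1) → (9,1) → (9,2) → (10,2) → (10,3) → (10,4) → (10,5) → (10,6) → (10,7) → (10,8) → (10,9) → (10,10)
Directions: down, down, down, down, right, up, up, up, up, right, down, right, right, up, right, down, down, left, down, right, right, down, right, down, left, down, left, up, up, left, left, left, down, left, down, left, down, down, down, down, right, up, right, down, right, right, right, right, right, right, right, right

Solution:

┌─┬─────┬─────┬───────┐
│A│↱ ↓  │↱ ↓  │       │
│ │ ╷ ╶─┘ ╷ ╷ └─╴ ┌─╴ │
│↓│↑│↳ → ↑│↓│     │   │
│ │ ├───┬─┘ ├─────┤ ╶─┤
│↓│↑│   │↓ ↲│     │   │
│ │ └─╴ │ ╶─┴─┐ ╶─┴─┐ │
│↓│↑    │↳ → ↓│     │ │
│ ╵ ┌───┴───┐ └─┐ ╶─┘ │
│↳ ↑│↓ ← ← ↰│↳ ↓│     │
│ ┌─┘ ┌───┐ ├─╴ │ ╶───┤
│ │↓ ↲│   │↑│↓ ↲│     │
├─┘ ╷ ├─┐ │ ╵ ╷ ├───┐ │
│↓ ↲│ │ │ │↑ ↲│ │   │ │
│ ┌─┤ │ │ └───┴─┘ ╷ └─┤
│↓│ │ │ │         │   │
│ │ ╵ ╵ └───┬─────┴─╴ │
│↓│         │         │
│ ├───┬─────┘ ┌───────┤
│↓│↱ ↓│       │       │
│ ╵ ╷ ╵ ╶─────┴─────╴ │
│↳ ↑│↳ → → → → → → → B│
└───┴─────────────────┘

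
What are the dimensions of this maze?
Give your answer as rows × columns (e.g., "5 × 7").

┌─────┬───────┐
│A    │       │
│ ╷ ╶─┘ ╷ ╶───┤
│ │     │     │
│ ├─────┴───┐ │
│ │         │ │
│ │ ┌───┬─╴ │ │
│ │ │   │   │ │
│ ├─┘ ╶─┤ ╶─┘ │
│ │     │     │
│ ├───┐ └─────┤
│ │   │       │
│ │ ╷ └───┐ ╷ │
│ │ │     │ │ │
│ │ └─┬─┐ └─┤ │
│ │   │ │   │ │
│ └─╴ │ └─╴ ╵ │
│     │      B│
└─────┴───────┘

Counting the maze dimensions:
Rows (vertical): 9
Columns (horizontal): 7
Dimensions: 9 × 7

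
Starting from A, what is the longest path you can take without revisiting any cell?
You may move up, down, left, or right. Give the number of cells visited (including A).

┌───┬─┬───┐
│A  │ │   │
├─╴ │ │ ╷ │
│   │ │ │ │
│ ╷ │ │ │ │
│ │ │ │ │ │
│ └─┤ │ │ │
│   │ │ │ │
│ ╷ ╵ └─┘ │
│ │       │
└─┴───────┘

Finding longest simple path using DFS:
Start: (0, 0)
Longest path visits 19 cells
Path: A → right → down → left → down → down → right → down → right → right → right → up → up → up → up → left → down → down → down

Solution:

┌───┬─┬───┐
│A ↓│ │↓ ↰│
├─╴ │ │ ╷ │
│↓ ↲│ │↓│↑│
│ ╷ │ │ │ │
│↓│ │ │↓│↑│
│ └─┤ │ │ │
│↳ ↓│ │B│↑│
│ ╷ ╵ └─┘ │
│ │↳ → → ↑│
└─┴───────┘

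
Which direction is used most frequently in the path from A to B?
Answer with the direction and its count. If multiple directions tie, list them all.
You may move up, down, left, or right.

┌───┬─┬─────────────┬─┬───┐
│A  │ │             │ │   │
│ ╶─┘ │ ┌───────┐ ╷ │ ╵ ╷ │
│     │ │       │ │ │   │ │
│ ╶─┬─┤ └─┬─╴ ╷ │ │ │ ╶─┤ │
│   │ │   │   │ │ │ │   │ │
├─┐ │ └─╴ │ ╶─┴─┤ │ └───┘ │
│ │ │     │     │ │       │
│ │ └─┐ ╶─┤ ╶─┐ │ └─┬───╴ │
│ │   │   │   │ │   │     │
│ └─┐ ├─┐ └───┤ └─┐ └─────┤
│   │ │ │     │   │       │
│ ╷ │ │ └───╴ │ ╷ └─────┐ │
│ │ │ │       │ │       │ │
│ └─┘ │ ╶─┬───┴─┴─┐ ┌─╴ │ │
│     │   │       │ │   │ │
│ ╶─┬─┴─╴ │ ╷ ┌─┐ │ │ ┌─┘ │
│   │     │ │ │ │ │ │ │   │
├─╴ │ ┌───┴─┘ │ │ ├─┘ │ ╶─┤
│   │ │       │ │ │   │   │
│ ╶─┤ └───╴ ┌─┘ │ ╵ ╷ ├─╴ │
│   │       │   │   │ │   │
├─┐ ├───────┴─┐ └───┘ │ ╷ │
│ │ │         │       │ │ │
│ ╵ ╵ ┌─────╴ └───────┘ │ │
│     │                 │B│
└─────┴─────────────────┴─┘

Directions: down, down, right, down, down, right, down, down, down, left, left, down, right, down, left, down, right, down, down, right, up, right, right, right, right, down, right, right, right, right, right, up, up, right, down, down
Counts: {'down': 15, 'right': 15, 'left': 3, 'up': 3}
Most common: down and right (tied at 15 times each)

Solution:

┌───┬─┬─────────────┬─┬───┐
│A  │ │             │ │   │
│ ╶─┘ │ ┌───────┐ ╷ │ ╵ ╷ │
│↓    │ │       │ │ │   │ │
│ ╶─┬─┤ └─┬─╴ ╷ │ │ │ ╶─┤ │
│↳ ↓│ │   │   │ │ │ │   │ │
├─┐ │ └─╴ │ ╶─┴─┤ │ └───┘ │
│ │↓│     │     │ │       │
│ │ └─┐ ╶─┤ ╶─┐ │ └─┬───╴ │
│ │↳ ↓│   │   │ │   │     │
│ └─┐ ├─┐ └───┤ └─┐ └─────┤
│   │↓│ │     │   │       │
│ ╷ │ │ └───╴ │ ╷ └─────┐ │
│ │ │↓│       │ │       │ │
│ └─┘ │ ╶─┬───┴─┴─┐ ┌─╴ │ │
│↓ ← ↲│   │       │ │   │ │
│ ╶─┬─┴─╴ │ ╷ ┌─┐ │ │ ┌─┘ │
│↳ ↓│     │ │ │ │ │ │ │   │
├─╴ │ ┌───┴─┘ │ │ ├─┘ │ ╶─┤
│↓ ↲│ │       │ │ │   │   │
│ ╶─┤ └───╴ ┌─┘ │ ╵ ╷ ├─╴ │
│↳ ↓│       │   │   │ │↱ ↓│
├─┐ ├───────┴─┐ └───┘ │ ╷ │
│ │↓│↱ → → → ↓│       │↑│↓│
│ ╵ ╵ ┌─────╴ └───────┘ │ │
│  ↳ ↑│      ↳ → → → → ↑│B│
└─────┴─────────────────┴─┘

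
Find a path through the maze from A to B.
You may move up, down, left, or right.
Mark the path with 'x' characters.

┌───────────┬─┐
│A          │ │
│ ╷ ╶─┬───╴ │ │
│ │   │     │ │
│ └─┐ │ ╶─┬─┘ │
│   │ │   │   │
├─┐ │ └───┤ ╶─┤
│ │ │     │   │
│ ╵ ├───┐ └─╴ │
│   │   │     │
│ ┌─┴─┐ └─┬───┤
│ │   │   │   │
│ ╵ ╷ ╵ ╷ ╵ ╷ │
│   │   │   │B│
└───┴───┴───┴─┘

Finding the shortest path through the maze:
Path length: 20 steps
Directions: down → down → right → down → down → left → down → down → right → up → right → down → right → up → right → down → right → up → right → down

Solution:

┌───────────┬─┐
│A          │ │
│ ╷ ╶─┬───╴ │ │
│x│   │     │ │
│ └─┐ │ ╶─┬─┘ │
│x x│ │   │   │
├─┐ │ └───┤ ╶─┤
│ │x│     │   │
│ ╵ ├───┐ └─╴ │
│x x│   │     │
│ ┌─┴─┐ └─┬───┤
│x│x x│x x│x x│
│ ╵ ╷ ╵ ╷ ╵ ╷ │
│x x│x x│x x│B│
└───┴───┴───┴─┘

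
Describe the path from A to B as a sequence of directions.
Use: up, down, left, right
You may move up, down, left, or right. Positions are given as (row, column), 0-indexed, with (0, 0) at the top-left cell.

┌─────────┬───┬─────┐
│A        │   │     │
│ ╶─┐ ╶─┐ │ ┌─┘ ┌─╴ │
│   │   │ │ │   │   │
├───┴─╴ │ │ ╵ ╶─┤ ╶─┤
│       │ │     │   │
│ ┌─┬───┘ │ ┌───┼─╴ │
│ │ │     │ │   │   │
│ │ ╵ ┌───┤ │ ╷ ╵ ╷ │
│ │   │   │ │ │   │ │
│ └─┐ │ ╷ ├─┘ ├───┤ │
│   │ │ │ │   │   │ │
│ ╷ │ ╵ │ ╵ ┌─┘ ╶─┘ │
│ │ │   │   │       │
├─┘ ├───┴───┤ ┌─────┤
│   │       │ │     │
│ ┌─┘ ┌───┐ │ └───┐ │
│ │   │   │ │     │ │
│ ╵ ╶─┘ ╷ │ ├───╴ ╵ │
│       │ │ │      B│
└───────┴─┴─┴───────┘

Finding the path and converting it to directions:
Path through cells: (0,0) → (0,1) → (0,2) → (0,3) → (0,4) → (1,4) → (2,4) → (3,4) → (3,3) → (3,2) → (4,2) → (5,2) → (6,2) → (6,3) → (5,3) → (4,3) → (4,4) → (5,4) → (6,4) → (6,5) → (5,5) → (5,6) → (4,6) → (3,6) → (3,7) → (4,7) → (4,8) → (3,8) → (3,9) → (4,9) → (5,9) → (6,9) → (6,8) → (6,7) → (6,6) → (7,6) → (8,6) → (8,7) → (8,8) → (9,8) → (9,9)
Directions: right, right, right, right, down, down, down, left, left, down, down, down, right, up, up, right, down, down, right, up, right, up, up, right, down, right, up, right, down, down, down, left, left, left, down, down, right, right, down, right

Solution:

┌─────────┬───┬─────┐
│A → → → ↓│   │     │
│ ╶─┐ ╶─┐ │ ┌─┘ ┌─╴ │
│   │   │↓│ │   │   │
├───┴─╴ │ │ ╵ ╶─┤ ╶─┤
│       │↓│     │   │
│ ┌─┬───┘ │ ┌───┼─╴ │
│ │ │↓ ← ↲│ │↱ ↓│↱ ↓│
│ │ ╵ ┌───┤ │ ╷ ╵ ╷ │
│ │  ↓│↱ ↓│ │↑│↳ ↑│↓│
│ └─┐ │ ╷ ├─┘ ├───┤ │
│   │↓│↑│↓│↱ ↑│   │↓│
│ ╷ │ ╵ │ ╵ ┌─┘ ╶─┘ │
│ │ │↳ ↑│↳ ↑│↓ ← ← ↲│
├─┘ ├───┴───┤ ┌─────┤
│   │       │↓│     │
│ ┌─┘ ┌───┐ │ └───┐ │
│ │   │   │ │↳ → ↓│ │
│ ╵ ╶─┘ ╷ │ ├───╴ ╵ │
│       │ │ │    ↳ B│
└───────┴─┴─┴───────┘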